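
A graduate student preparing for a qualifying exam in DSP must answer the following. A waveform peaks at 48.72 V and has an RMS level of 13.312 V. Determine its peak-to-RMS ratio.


Crest factor is the ratio of peak to RMS:
CF = V_peak / V_rms
   = 48.72 / 13.312
   = 3.6599

3.6599


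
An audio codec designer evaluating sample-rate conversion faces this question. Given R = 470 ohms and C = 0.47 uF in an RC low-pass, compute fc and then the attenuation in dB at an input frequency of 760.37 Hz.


Step 1 — cutoff frequency:
fc = 1 / (2*pi*R*C)
C = 0.47 uF = 4.7e-07 F
fc = 1 / (2*pi*470*4.7e-07)
   = 720.484 Hz

Step 2 — magnitude at f = 760.37 Hz:
|H(f)| = 1 / sqrt(1 + (f/fc)^2)
f/fc = 760.37 / 720.484 = 1.05536
|H| = 1 / sqrt(1 + 1.113785) = 0.6878118
|H|_dB = 20*log10(0.6878118) = -3.25 dB

fc = 720.484 Hz; |H(760.37 Hz)| = -3.25 dB


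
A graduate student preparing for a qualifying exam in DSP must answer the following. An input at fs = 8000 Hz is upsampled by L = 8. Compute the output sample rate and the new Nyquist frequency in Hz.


Step 1 — output sample rate after interpolation by L:
fs_out = L * fs_in = 8 * 8000 = 64000 Hz

Step 2 — Nyquist frequency of the output stream:
f_Nyq = fs_out / 2 = 64000 / 2 = 32000.0 Hz

fs_out = 64000 Hz; f_Nyquist = 32000.0 Hz


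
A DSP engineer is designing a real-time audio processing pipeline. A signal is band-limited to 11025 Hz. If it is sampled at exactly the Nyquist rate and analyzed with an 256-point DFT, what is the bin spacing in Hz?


Step 1 — Nyquist sampling rate:
fs = 2 * fmax = 2 * 11025 = 22050 Hz

Step 2 — DFT bin spacing:
df = fs / N = 22050 / 256 = 86.1328 Hz

86.1328 Hz


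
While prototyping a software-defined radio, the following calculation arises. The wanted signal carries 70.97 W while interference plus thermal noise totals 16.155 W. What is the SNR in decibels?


SNR in decibels:
SNR = 10 * log10(Ps / Pn)
    = 10 * log10(70.97 / 16.155)
    = 10 * log10(4.3931)
    = 10 * 0.6428
    = 6.43 dB

6.43 dB


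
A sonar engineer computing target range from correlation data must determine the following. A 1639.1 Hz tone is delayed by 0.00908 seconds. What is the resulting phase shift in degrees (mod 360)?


Phase shift from frequency and time delay:
phi = 360 * f * t_delay
    = 360 * 1639.1 * 0.00908
    = 5357.89 degrees
    mod 360 = 317.89 degrees

317.89 degrees


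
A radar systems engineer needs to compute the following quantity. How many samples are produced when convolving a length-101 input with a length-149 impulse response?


Linear convolution output length:
L = N + M - 1
  = 101 + 149 - 1
  = 249 samples

249


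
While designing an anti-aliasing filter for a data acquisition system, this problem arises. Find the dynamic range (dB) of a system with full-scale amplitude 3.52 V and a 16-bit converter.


Dynamic range from full-scale to LSB:
V_min = V_max / 2^bits = 3.52 / 2^16
DR = 20 * log10(V_max / V_min)
   = 20 * log10(2^16)
   = 20 * 16 * log10(2)
   = 96.33 dB

96.33 dB


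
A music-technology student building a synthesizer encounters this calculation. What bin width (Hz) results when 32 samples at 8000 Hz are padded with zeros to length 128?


Frequency resolution after zero-padding:
N_padded = 32 * 4 = 128
df = fs / N_padded
   = 8000 / 128
   = 62.5 Hz

62.5 Hz


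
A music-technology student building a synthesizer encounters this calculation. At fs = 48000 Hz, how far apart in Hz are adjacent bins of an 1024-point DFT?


DFT frequency resolution:
df = fs / N
   = 48000 / 1024
   = 46.875 Hz

46.875 Hz


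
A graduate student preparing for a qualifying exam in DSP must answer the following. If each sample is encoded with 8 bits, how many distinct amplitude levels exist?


Number of quantization levels = 2^N
= 2^8
= 256

256


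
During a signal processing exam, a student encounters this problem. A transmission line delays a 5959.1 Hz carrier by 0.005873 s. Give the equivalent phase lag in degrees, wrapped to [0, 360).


Phase shift from frequency and time delay:
phi = 360 * f * t_delay
    = 360 * 5959.1 * 0.005873
    = 12599.21 degrees
    mod 360 = 359.21 degrees

359.21 degrees


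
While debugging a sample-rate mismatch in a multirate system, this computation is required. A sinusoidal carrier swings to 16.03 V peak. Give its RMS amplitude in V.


RMS voltage for a sinusoidal waveform:
V_rms = V_peak / sqrt(2)
      = 16.03 / 1.414214
      = 11.335 V

11.335 V


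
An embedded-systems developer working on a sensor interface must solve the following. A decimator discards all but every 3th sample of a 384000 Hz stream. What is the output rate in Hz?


Decimation reduces the sample rate:
fs_out = fs_in / M
       = 384000 / 3
       = 128000.0 Hz

128000.0 Hz


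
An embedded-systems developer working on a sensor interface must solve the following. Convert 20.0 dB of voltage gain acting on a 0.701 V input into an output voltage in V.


Output voltage from dB gain:
V_out = V_in * 10^(gain_dB / 20)
      = 0.701 * 10^(20.0 / 20)
      = 0.701 * 10.0
      = 7.01 V

7.01 V


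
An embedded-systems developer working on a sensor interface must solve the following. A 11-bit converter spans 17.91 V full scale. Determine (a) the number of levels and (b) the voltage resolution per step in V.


Step 1 — number of quantization levels:
L = 2^N = 2^11 = 2048

Step 2 — LSB step size:
delta = Vfs / L
      = 17.91 / 2048
      = 0.00874512 V

Levels = 2048; step size = 0.00874512 V


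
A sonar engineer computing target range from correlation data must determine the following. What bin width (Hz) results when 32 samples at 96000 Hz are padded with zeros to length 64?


Frequency resolution after zero-padding:
N_padded = 32 * 2 = 64
df = fs / N_padded
   = 96000 / 64
   = 1500.0 Hz

1500.0 Hz


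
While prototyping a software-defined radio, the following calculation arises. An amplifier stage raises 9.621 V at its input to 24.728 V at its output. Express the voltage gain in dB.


Voltage gain in dB:
G = 20 * log10(Vout / Vin)
  = 20 * log10(24.728 / 9.621)
  = 20 * log10(2.570211)
  = 20 * 0.409969
  = 8.2 dB

8.2 dB


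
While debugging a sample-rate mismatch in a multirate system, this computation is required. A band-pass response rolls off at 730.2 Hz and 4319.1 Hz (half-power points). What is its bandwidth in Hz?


Bandwidth is the difference of -3dB frequencies:
BW = f_high - f_low
   = 4319.1 - 730.2
   = 3588.9 Hz

3588.9 Hz


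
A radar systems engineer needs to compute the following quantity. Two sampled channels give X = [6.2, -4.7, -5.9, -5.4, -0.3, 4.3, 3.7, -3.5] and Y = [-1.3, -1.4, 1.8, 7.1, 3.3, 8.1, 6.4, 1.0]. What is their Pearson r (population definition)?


Pearson correlation coefficient (population):
r = cov(X,Y) / (std(X) * std(Y))
Mean X = -0.7, Mean Y = 3.125
Cov(X,Y) = 2.635
Std(X) = 4.542852, Std(Y) = 3.493476
r = 0.166

0.166


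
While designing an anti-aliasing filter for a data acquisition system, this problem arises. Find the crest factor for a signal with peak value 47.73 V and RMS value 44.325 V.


Crest factor is the ratio of peak to RMS:
CF = V_peak / V_rms
   = 47.73 / 44.325
   = 1.0768

1.0768


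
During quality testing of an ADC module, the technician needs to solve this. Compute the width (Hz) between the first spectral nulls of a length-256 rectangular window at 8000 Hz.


Main lobe width for a rectangular window:
Width = 2 * fs / N
      = 2 * 8000 / 256
      = 16000 / 256
      = 62.5 Hz

62.5 Hz


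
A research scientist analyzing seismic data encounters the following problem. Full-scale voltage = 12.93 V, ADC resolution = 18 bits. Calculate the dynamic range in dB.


Dynamic range from full-scale to LSB:
V_min = V_max / 2^bits = 12.93 / 2^18
DR = 20 * log10(V_max / V_min)
   = 20 * log10(2^18)
   = 20 * 18 * log10(2)
   = 108.37 dB

108.37 dB


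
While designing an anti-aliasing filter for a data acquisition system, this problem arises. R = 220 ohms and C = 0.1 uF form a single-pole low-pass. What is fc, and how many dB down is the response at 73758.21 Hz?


Step 1 — cutoff frequency:
fc = 1 / (2*pi*R*C)
C = 0.1 uF = 1e-07 F
fc = 1 / (2*pi*220*1e-07)
   = 7234.316 Hz

Step 2 — magnitude at f = 73758.21 Hz:
|H(f)| = 1 / sqrt(1 + (f/fc)^2)
f/fc = 73758.21 / 7234.316 = 10.195602
|H| = 1 / sqrt(1 + 103.9503) = 0.0976131
|H|_dB = 20*log10(0.0976131) = -20.21 dB

fc = 7234.316 Hz; |H(73758.21 Hz)| = -20.21 dB


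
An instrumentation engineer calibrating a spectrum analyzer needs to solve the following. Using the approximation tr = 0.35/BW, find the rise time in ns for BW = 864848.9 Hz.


Rise time from bandwidth relationship:
tr = 0.35 / BW
   = 0.35 / 864848.9
   = 4.046949704e-07 s
   = 404.695 ns

404.695 ns


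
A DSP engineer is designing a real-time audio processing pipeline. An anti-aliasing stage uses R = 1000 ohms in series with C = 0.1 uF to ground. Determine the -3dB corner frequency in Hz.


Cutoff frequency of a first-order RC filter:
fc = 1 / (2 * pi * R * C)
C = 0.1 uF = 1e-07 F
fc = 1 / (2 * pi * 1000 * 1e-07)
   = 1 / 0.00062831853071796
   = 1591.549431 Hz

1591.549431 Hz


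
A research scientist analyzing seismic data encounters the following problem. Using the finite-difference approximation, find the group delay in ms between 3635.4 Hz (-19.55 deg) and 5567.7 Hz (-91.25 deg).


Group delay from phase difference:
tau = -d(phi)/d(omega)
d(phi) = -71.7 deg = -1.251401 rad
d(omega) = 2*pi*(5567.7 - 3635.4) = 12140.999 rad/s
tau = -(-1.251401) / 12140.999
    = 0.1031 ms

0.1031 ms


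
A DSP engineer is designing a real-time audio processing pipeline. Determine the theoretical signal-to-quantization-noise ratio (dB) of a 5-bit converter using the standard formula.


Theoretical SNR for a full-scale sinusoid:
SNR = 6.02 * N + 1.76
    = 6.02 * 5 + 1.76
    = 30.1 + 1.76
    = 31.86 dB

31.86 dB


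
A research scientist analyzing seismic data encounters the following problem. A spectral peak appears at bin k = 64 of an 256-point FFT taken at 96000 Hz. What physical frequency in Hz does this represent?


Frequency of DFT bin k:
f_k = k * fs / N
    = 64 * 96000 / 256
    = 6144000 / 256
    = 24000.0 Hz

24000.0 Hz


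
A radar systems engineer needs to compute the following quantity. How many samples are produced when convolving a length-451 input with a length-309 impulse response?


Linear convolution output length:
L = N + M - 1
  = 451 + 309 - 1
  = 759 samples

759


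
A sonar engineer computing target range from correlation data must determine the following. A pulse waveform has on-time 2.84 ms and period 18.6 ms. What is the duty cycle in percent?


Duty cycle as a percentage:
DC = (t_on / T) * 100
   = (2.84 / 18.6) * 100
   = 0.152688 * 100
   = 15.27 %

15.27 %


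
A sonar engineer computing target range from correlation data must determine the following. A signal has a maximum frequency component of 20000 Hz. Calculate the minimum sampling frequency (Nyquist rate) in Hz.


The Nyquist rate is twice the maximum frequency component.
fs_min = 2 * fmax
      = 2 * 20000
      = 40000 Hz

40000


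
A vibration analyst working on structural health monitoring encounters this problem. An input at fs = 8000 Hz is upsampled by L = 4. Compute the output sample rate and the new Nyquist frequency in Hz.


Step 1 — output sample rate after interpolation by L:
fs_out = L * fs_in = 4 * 8000 = 32000 Hz

Step 2 — Nyquist frequency of the output stream:
f_Nyq = fs_out / 2 = 32000 / 2 = 16000.0 Hz

fs_out = 32000 Hz; f_Nyquist = 16000.0 Hz


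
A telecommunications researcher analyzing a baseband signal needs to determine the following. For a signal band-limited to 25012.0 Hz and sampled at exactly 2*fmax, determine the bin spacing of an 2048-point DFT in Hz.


Step 1 — Nyquist sampling rate:
fs = 2 * fmax = 2 * 25012.0 = 50024.0 Hz

Step 2 — DFT bin spacing:
df = fs / N = 50024.0 / 2048 = 24.4258 Hz

24.4258 Hz


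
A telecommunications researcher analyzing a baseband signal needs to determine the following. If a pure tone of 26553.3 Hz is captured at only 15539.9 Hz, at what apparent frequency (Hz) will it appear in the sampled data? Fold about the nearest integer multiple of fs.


Compute the nearest integer multiple of fs to the signal:
n = round(26553.3 / 15539.9) = 2
f_alias = |26553.3 - 2 * 15539.9|
        = |26553.3 - 31079.8|
        = 4526.5 Hz

4526.5


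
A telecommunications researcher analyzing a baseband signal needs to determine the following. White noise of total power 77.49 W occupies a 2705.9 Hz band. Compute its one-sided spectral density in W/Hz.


Power spectral density:
PSD = P / BW
    = 77.49 / 2705.9
    = 0.02863742 W/Hz

0.02863742 W/Hz


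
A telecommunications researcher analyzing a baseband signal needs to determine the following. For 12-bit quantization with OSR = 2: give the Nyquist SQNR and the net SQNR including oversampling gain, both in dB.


Step 1 — baseline SQNR at Nyquist:
SQNR_base = 6.02*N + 1.76
          = 6.02*12 + 1.76
          = 74.0 dB

Step 2 — oversampling processing gain:
G = 10*log10(OSR) = 10*log10(2) = 3.01 dB

Step 3 — total:
SQNR_total = 74.0 + 3.01 = 77.01 dB

Base SQNR = 74.0 dB; oversampled SQNR = 77.01 dB


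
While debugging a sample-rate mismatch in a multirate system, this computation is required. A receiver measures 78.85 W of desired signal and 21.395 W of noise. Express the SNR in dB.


SNR in decibels:
SNR = 10 * log10(Ps / Pn)
    = 10 * log10(78.85 / 21.395)
    = 10 * log10(3.6854)
    = 10 * 0.5665
    = 5.66 dB

5.66 dB


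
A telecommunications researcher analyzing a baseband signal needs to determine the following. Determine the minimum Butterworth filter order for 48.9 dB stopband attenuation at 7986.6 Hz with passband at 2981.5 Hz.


Butterworth filter order formula:
n = log10(10^(A/10) - 1) / (2 * log10(f_stop/f_pass))
10^(48.9/10) - 1 = 77623.7117
f_stop/f_pass = 7986.6 / 2981.5 = 2.6787
n = 5.7136 -> ceil = 6

6


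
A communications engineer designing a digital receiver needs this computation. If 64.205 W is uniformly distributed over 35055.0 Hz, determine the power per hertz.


Power spectral density:
PSD = P / BW
    = 64.205 / 35055.0
    = 0.00183155 W/Hz

0.00183155 W/Hz


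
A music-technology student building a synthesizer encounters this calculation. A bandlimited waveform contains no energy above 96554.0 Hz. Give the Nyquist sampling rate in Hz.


The Nyquist rate is twice the maximum frequency component.
fs_min = 2 * fmax
      = 2 * 96554.0
      = 193108.0 Hz

193108.0


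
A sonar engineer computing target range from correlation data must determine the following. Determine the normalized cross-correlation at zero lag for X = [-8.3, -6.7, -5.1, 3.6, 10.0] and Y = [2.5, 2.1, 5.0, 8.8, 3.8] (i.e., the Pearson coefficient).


Pearson correlation coefficient (population):
r = cov(X,Y) / (std(X) * std(Y))
Mean X = -1.3, Mean Y = 4.44
Cov(X,Y) = 7.644
Std(X) = 6.989993, Std(Y) = 2.407156
r = 0.4543

0.4543


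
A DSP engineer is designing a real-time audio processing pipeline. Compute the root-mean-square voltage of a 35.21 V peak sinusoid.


RMS voltage for a sinusoidal waveform:
V_rms = V_peak / sqrt(2)
      = 35.21 / 1.414214
      = 24.897 V

24.897 V


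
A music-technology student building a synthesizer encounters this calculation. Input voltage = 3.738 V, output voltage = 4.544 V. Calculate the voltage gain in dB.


Voltage gain in dB:
G = 20 * log10(Vout / Vin)
  = 20 * log10(4.544 / 3.738)
  = 20 * log10(1.215623)
  = 20 * 0.084799
  = 1.7 dB

1.7 dB


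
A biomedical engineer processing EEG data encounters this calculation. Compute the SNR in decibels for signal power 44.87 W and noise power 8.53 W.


SNR in decibels:
SNR = 10 * log10(Ps / Pn)
    = 10 * log10(44.87 / 8.53)
    = 10 * log10(5.2603)
    = 10 * 0.721
    = 7.21 dB

7.21 dB


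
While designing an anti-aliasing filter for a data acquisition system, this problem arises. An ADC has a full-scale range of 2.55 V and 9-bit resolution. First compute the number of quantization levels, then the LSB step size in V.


Step 1 — number of quantization levels:
L = 2^N = 2^9 = 512

Step 2 — LSB step size:
delta = Vfs / L
      = 2.55 / 512
      = 0.00498047 V

Levels = 512; step size = 0.00498047 V


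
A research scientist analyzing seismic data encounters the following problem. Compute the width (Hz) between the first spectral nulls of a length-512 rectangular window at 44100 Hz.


Main lobe width for a rectangular window:
Width = 2 * fs / N
      = 2 * 44100 / 512
      = 88200 / 512
      = 172.266 Hz

172.266 Hz


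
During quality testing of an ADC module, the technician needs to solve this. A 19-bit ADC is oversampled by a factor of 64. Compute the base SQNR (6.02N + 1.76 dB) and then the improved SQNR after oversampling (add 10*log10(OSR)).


Step 1 — baseline SQNR at Nyquist:
SQNR_base = 6.02*N + 1.76
          = 6.02*19 + 1.76
          = 116.14 dB

Step 2 — oversampling processing gain:
G = 10*log10(OSR) = 10*log10(64) = 18.06 dB

Step 3 — total:
SQNR_total = 116.14 + 18.06 = 134.2 dB

Base SQNR = 116.14 dB; oversampled SQNR = 134.2 dB


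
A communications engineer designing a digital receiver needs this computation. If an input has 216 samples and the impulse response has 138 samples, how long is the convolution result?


Linear convolution output length:
L = N + M - 1
  = 216 + 138 - 1
  = 353 samples

353


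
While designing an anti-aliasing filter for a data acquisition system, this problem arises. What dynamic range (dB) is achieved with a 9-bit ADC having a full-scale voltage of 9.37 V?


Dynamic range from full-scale to LSB:
V_min = V_max / 2^bits = 9.37 / 2^9
DR = 20 * log10(V_max / V_min)
   = 20 * log10(2^9)
   = 20 * 9 * log10(2)
   = 54.19 dB

54.19 dB


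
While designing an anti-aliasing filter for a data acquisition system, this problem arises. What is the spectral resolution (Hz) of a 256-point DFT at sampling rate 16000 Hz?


DFT frequency resolution:
df = fs / N
   = 16000 / 256
   = 62.5 Hz

62.5 Hz


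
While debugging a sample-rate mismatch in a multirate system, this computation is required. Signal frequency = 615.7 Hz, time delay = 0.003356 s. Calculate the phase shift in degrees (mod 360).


Phase shift from frequency and time delay:
phi = 360 * f * t_delay
    = 360 * 615.7 * 0.003356
    = 743.86 degrees
    mod 360 = 23.86 degrees

23.86 degrees


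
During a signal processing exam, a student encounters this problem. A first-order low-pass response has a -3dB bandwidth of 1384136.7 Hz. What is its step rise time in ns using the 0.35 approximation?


Rise time from bandwidth relationship:
tr = 0.35 / BW
   = 0.35 / 1384136.7
   = 2.528651975e-07 s
   = 252.8652 ns

252.8652 ns


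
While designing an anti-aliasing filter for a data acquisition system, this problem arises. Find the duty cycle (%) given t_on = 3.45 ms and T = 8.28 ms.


Duty cycle as a percentage:
DC = (t_on / T) * 100
   = (3.45 / 8.28) * 100
   = 0.416667 * 100
   = 41.67 %

41.67 %


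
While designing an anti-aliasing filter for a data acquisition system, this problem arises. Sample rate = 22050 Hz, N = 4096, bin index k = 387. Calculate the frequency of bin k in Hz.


Frequency of DFT bin k:
f_k = k * fs / N
    = 387 * 22050 / 4096
    = 8533350 / 4096
    = 2083.337 Hz

2083.337 Hz


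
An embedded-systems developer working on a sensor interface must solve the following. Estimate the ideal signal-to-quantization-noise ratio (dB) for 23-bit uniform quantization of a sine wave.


Theoretical SNR for a full-scale sinusoid:
SNR = 6.02 * N + 1.76
    = 6.02 * 23 + 1.76
    = 138.46 + 1.76
    = 140.22 dB

140.22 dB


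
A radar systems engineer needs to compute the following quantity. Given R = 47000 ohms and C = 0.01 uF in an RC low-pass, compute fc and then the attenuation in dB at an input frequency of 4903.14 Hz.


Step 1 — cutoff frequency:
fc = 1 / (2*pi*R*C)
C = 0.01 uF = 1e-08 F
fc = 1 / (2*pi*47000*1e-08)
   = 338.628 Hz

Step 2 — magnitude at f = 4903.14 Hz:
|H(f)| = 1 / sqrt(1 + (f/fc)^2)
f/fc = 4903.14 / 338.628 = 14.479429
|H| = 1 / sqrt(1 + 209.653864) = 0.0688994
|H|_dB = 20*log10(0.0688994) = -23.24 dB

fc = 338.628 Hz; |H(4903.14 Hz)| = -23.24 dB


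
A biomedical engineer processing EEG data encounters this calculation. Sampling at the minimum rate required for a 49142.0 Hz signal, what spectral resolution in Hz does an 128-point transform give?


Step 1 — Nyquist sampling rate:
fs = 2 * fmax = 2 * 49142.0 = 98284.0 Hz

Step 2 — DFT bin spacing:
df = fs / N = 98284.0 / 128 = 767.8438 Hz

767.8438 Hz


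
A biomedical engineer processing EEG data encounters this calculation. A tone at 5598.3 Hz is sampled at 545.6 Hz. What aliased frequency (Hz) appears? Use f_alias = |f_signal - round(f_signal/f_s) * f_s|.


Compute the nearest integer multiple of fs to the signal:
n = round(5598.3 / 545.6) = 10
f_alias = |5598.3 - 10 * 545.6|
        = |5598.3 - 5456.0|
        = 142.3 Hz

142.3


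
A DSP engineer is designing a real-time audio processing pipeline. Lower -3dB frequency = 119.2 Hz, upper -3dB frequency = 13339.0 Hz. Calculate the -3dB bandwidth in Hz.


Bandwidth is the difference of -3dB frequencies:
BW = f_high - f_low
   = 13339.0 - 119.2
   = 13219.8 Hz

13219.8 Hz


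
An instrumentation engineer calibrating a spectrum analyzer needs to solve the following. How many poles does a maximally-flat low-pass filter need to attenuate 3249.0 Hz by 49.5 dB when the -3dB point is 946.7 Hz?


Butterworth filter order formula:
n = log10(10^(A/10) - 1) / (2 * log10(f_stop/f_pass))
10^(49.5/10) - 1 = 89124.0938
f_stop/f_pass = 3249.0 / 946.7 = 3.4319
n = 4.6215 -> ceil = 5

5


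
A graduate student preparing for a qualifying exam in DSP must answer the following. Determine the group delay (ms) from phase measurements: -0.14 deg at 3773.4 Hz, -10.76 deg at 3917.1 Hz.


Group delay from phase difference:
tau = -d(phi)/d(omega)
d(phi) = -10.62 deg = -0.185354 rad
d(omega) = 2*pi*(3917.1 - 3773.4) = 902.8937 rad/s
tau = -(-0.185354) / 902.8937
    = 0.2053 ms

0.2053 ms


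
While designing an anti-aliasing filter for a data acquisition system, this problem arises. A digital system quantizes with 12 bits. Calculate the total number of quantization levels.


Number of quantization levels = 2^N
= 2^12
= 4096

4096


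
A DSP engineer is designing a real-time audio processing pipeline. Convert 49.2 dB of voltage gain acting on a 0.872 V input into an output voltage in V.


Output voltage from dB gain:
V_out = V_in * 10^(gain_dB / 20)
      = 0.872 * 10^(49.2 / 20)
      = 0.872 * 288.40315
      = 251.4875 V

251.4875 V


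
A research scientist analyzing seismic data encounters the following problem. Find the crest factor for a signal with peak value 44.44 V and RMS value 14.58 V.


Crest factor is the ratio of peak to RMS:
CF = V_peak / V_rms
   = 44.44 / 14.58
   = 3.048

3.048


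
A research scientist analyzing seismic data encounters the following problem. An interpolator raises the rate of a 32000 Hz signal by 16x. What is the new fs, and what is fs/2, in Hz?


Step 1 — output sample rate after interpolation by L:
fs_out = L * fs_in = 16 * 32000 = 512000 Hz

Step 2 — Nyquist frequency of the output stream:
f_Nyq = fs_out / 2 = 512000 / 2 = 256000.0 Hz

fs_out = 512000 Hz; f_Nyquist = 256000.0 Hz


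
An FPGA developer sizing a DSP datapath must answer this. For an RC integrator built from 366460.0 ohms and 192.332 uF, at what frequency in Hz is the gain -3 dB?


Cutoff frequency of a first-order RC filter:
fc = 1 / (2 * pi * R * C)
C = 192.332 uF = 0.000192332 F
fc = 1 / (2 * pi * 366460.0 * 0.000192332)
   = 1 / 442.85137081356
   = 0.002258 Hz

0.002258 Hz


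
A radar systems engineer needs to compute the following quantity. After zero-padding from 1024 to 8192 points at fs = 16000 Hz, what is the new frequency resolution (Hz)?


Frequency resolution after zero-padding:
N_padded = 1024 * 8 = 8192
df = fs / N_padded
   = 16000 / 8192
   = 1.9531 Hz

1.9531 Hz


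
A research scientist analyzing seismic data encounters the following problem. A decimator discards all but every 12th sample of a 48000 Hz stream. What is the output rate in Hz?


Decimation reduces the sample rate:
fs_out = fs_in / M
       = 48000 / 12
       = 4000.0 Hz

4000.0 Hz


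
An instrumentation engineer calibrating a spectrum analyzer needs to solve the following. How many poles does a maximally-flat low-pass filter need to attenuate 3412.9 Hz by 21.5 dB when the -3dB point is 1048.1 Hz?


Butterworth filter order formula:
n = log10(10^(A/10) - 1) / (2 * log10(f_stop/f_pass))
10^(21.5/10) - 1 = 140.2538
f_stop/f_pass = 3412.9 / 1048.1 = 3.2563
n = 2.0936 -> ceil = 3

3


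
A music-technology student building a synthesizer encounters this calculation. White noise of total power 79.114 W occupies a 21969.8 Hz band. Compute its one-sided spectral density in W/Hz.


Power spectral density:
PSD = P / BW
    = 79.114 / 21969.8
    = 0.00360103 W/Hz

0.00360103 W/Hz


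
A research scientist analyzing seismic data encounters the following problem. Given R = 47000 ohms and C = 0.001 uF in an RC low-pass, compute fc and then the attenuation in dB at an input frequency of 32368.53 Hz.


Step 1 — cutoff frequency:
fc = 1 / (2*pi*R*C)
C = 0.001 uF = 1e-09 F
fc = 1 / (2*pi*47000*1e-09)
   = 3386.275 Hz

Step 2 — magnitude at f = 32368.53 Hz:
|H(f)| = 1 / sqrt(1 + (f/fc)^2)
f/fc = 32368.53 / 3386.275 = 9.558742
|H| = 1 / sqrt(1 + 91.369549) = 0.1040484
|H|_dB = 20*log10(0.1040484) = -19.66 dB

fc = 3386.275 Hz; |H(32368.53 Hz)| = -19.66 dB


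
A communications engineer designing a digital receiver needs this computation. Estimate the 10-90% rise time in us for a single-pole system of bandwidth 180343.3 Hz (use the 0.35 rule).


Rise time from bandwidth relationship:
tr = 0.35 / BW
   = 0.35 / 180343.3
   = 1.940743016e-06 s
   = 1.9407 us

1.9407 us


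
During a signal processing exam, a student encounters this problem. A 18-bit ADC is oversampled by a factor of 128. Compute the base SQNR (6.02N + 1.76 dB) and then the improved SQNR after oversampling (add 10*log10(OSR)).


Step 1 — baseline SQNR at Nyquist:
SQNR_base = 6.02*N + 1.76
          = 6.02*18 + 1.76
          = 110.12 dB

Step 2 — oversampling processing gain:
G = 10*log10(OSR) = 10*log10(128) = 21.07 dB

Step 3 — total:
SQNR_total = 110.12 + 21.07 = 131.19 dB

Base SQNR = 110.12 dB; oversampled SQNR = 131.19 dB


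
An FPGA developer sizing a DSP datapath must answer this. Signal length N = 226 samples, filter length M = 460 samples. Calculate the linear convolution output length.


Linear convolution output length:
L = N + M - 1
  = 226 + 460 - 1
  = 685 samples

685


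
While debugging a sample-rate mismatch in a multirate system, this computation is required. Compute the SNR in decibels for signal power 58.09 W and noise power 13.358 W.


SNR in decibels:
SNR = 10 * log10(Ps / Pn)
    = 10 * log10(58.09 / 13.358)
    = 10 * log10(4.3487)
    = 10 * 0.6384
    = 6.38 dB

6.38 dB


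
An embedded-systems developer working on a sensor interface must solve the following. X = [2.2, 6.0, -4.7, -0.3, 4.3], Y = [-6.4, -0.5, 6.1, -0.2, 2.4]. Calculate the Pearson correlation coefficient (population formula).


Pearson correlation coefficient (population):
r = cov(X,Y) / (std(X) * std(Y))
Mean X = 1.5, Mean Y = 0.28
Cov(X,Y) = -7.494
Std(X) = 3.7486, Std(Y) = 4.094582
r = -0.4882

-0.4882


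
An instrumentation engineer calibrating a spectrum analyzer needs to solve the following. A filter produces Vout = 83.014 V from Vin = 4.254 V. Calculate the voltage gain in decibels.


Voltage gain in dB:
G = 20 * log10(Vout / Vin)
  = 20 * log10(83.014 / 4.254)
  = 20 * log10(19.514339)
  = 20 * 1.290354
  = 25.81 dB

25.81 dB


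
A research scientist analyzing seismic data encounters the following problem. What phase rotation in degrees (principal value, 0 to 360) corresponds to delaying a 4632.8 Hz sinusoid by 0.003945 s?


Phase shift from frequency and time delay:
phi = 360 * f * t_delay
    = 360 * 4632.8 * 0.003945
    = 6579.5 degrees
    mod 360 = 99.5 degrees

99.5 degrees


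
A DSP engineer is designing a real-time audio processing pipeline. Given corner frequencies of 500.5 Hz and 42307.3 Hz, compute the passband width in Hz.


Bandwidth is the difference of -3dB frequencies:
BW = f_high - f_low
   = 42307.3 - 500.5
   = 41806.8 Hz

41806.8 Hz


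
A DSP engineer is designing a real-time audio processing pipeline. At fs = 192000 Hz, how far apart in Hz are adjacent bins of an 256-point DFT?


DFT frequency resolution:
df = fs / N
   = 192000 / 256
   = 750.0 Hz

750.0 Hz


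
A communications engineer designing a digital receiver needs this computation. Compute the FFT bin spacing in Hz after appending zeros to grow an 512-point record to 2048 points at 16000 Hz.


Frequency resolution after zero-padding:
N_padded = 512 * 4 = 2048
df = fs / N_padded
   = 16000 / 2048
   = 7.8125 Hz

7.8125 Hz


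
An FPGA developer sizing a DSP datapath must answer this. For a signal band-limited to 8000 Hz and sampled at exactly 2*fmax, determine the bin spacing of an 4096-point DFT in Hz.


Step 1 — Nyquist sampling rate:
fs = 2 * fmax = 2 * 8000 = 16000 Hz

Step 2 — DFT bin spacing:
df = fs / N = 16000 / 4096 = 3.9062 Hz

3.9062 Hz


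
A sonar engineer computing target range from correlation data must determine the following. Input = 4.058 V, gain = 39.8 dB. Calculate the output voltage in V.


Output voltage from dB gain:
V_out = V_in * 10^(gain_dB / 20)
      = 4.058 * 10^(39.8 / 20)
      = 4.058 * 97.723722
      = 396.5629 V

396.5629 V


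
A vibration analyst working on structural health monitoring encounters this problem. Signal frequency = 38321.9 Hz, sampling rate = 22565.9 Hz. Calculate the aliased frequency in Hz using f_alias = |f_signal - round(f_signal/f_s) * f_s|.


Compute the nearest integer multiple of fs to the signal:
n = round(38321.9 / 22565.9) = 2
f_alias = |38321.9 - 2 * 22565.9|
        = |38321.9 - 45131.8|
        = 6809.9 Hz

6809.9


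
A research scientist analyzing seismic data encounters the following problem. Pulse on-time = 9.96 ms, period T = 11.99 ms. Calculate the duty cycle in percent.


Duty cycle as a percentage:
DC = (t_on / T) * 100
   = (9.96 / 11.99) * 100
   = 0.830692 * 100
   = 83.07 %

83.07 %


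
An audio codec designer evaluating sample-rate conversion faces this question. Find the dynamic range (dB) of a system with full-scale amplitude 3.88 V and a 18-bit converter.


Dynamic range from full-scale to LSB:
V_min = V_max / 2^bits = 3.88 / 2^18
DR = 20 * log10(V_max / V_min)
   = 20 * log10(2^18)
   = 20 * 18 * log10(2)
   = 108.37 dB

108.37 dB


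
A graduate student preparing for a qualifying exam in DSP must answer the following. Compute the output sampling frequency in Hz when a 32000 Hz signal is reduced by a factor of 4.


Decimation reduces the sample rate:
fs_out = fs_in / M
       = 32000 / 4
       = 8000.0 Hz

8000.0 Hz


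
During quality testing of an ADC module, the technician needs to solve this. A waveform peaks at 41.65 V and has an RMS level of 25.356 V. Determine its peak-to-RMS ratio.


Crest factor is the ratio of peak to RMS:
CF = V_peak / V_rms
   = 41.65 / 25.356
   = 1.6426

1.6426


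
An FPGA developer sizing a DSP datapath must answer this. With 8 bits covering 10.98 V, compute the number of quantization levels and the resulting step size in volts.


Step 1 — number of quantization levels:
L = 2^N = 2^8 = 256

Step 2 — LSB step size:
delta = Vfs / L
      = 10.98 / 256
      = 0.04289063 V

Levels = 256; step size = 0.04289063 V


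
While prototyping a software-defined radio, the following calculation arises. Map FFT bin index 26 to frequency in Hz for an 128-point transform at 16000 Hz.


Frequency of DFT bin k:
f_k = k * fs / N
    = 26 * 16000 / 128
    = 416000 / 128
    = 3250.0 Hz

3250.0 Hz


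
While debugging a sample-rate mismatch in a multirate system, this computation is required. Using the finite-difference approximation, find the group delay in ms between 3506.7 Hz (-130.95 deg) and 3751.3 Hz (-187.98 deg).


Group delay from phase difference:
tau = -d(phi)/d(omega)
d(phi) = -57.03 deg = -0.995361 rad
d(omega) = 2*pi*(3751.3 - 3506.7) = 1536.8671 rad/s
tau = -(-0.995361) / 1536.8671
    = 0.6477 ms

0.6477 ms


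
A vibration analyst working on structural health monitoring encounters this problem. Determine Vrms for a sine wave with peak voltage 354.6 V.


RMS voltage for a sinusoidal waveform:
V_rms = V_peak / sqrt(2)
      = 354.6 / 1.414214
      = 250.74 V

250.74 V


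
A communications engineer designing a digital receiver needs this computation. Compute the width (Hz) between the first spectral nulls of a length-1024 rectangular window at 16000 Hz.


Main lobe width for a rectangular window:
Width = 2 * fs / N
      = 2 * 16000 / 1024
      = 32000 / 1024
      = 31.25 Hz

31.25 Hz


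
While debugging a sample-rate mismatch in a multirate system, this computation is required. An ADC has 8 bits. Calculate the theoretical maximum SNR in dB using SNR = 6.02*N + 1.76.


Theoretical SNR for a full-scale sinusoid:
SNR = 6.02 * N + 1.76
    = 6.02 * 8 + 1.76
    = 48.16 + 1.76
    = 49.92 dB

49.92 dB


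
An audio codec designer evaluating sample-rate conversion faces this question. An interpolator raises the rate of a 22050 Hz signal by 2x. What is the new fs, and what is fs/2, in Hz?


Step 1 — output sample rate after interpolation by L:
fs_out = L * fs_in = 2 * 22050 = 44100 Hz

Step 2 — Nyquist frequency of the output stream:
f_Nyq = fs_out / 2 = 44100 / 2 = 22050.0 Hz

fs_out = 44100 Hz; f_Nyquist = 22050.0 Hz


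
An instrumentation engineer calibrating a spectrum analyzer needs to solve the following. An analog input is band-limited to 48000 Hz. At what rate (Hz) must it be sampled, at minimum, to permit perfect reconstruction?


The Nyquist rate is twice the maximum frequency component.
fs_min = 2 * fmax
      = 2 * 48000
      = 96000 Hz

96000


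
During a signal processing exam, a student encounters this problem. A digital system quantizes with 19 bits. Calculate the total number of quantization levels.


Number of quantization levels = 2^N
= 2^19
= 524288

524288


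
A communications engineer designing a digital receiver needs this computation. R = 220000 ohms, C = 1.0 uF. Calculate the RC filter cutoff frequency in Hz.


Cutoff frequency of a first-order RC filter:
fc = 1 / (2 * pi * R * C)
C = 1.0 uF = 1e-06 F
fc = 1 / (2 * pi * 220000 * 1e-06)
   = 1 / 1.3823007675795
   = 0.723432 Hz

0.723432 Hz


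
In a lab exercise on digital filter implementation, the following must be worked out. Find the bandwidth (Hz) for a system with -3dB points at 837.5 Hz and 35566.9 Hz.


Bandwidth is the difference of -3dB frequencies:
BW = f_high - f_low
   = 35566.9 - 837.5
   = 34729.4 Hz

34729.4 Hz


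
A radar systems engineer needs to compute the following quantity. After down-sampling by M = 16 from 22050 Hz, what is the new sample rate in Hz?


Decimation reduces the sample rate:
fs_out = fs_in / M
       = 22050 / 16
       = 1378.125 Hz

1378.125 Hz


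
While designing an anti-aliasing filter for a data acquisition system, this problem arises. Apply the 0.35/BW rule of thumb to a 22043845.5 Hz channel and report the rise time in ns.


Rise time from bandwidth relationship:
tr = 0.35 / BW
   = 0.35 / 22043845.5
   = 1.587744752e-08 s
   = 15.8774 ns

15.8774 ns


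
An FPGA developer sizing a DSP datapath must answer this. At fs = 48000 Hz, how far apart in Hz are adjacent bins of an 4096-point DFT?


DFT frequency resolution:
df = fs / N
   = 48000 / 4096
   = 11.7188 Hz

11.7188 Hz


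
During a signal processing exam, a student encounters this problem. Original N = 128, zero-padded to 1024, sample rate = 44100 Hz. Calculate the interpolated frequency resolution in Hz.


Frequency resolution after zero-padding:
N_padded = 128 * 8 = 1024
df = fs / N_padded
   = 44100 / 1024
   = 43.0664 Hz

43.0664 Hz


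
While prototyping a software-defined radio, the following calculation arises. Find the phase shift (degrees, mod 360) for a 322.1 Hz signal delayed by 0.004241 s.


Phase shift from frequency and time delay:
phi = 360 * f * t_delay
    = 360 * 322.1 * 0.004241
    = 491.77 degrees
    mod 360 = 131.77 degrees

131.77 degrees


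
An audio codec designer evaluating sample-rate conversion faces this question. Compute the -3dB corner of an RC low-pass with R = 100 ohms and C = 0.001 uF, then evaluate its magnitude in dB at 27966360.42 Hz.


Step 1 — cutoff frequency:
fc = 1 / (2*pi*R*C)
C = 0.001 uF = 1e-09 F
fc = 1 / (2*pi*100*1e-09)
   = 1591549.431 Hz

Step 2 — magnitude at f = 27966360.42 Hz:
|H(f)| = 1 / sqrt(1 + (f/fc)^2)
f/fc = 27966360.42 / 1591549.431 = 17.571782
|H| = 1 / sqrt(1 + 308.767523) = 0.0568175
|H|_dB = 20*log10(0.0568175) = -24.91 dB

fc = 1591549.431 Hz; |H(27966360.42 Hz)| = -24.91 dB


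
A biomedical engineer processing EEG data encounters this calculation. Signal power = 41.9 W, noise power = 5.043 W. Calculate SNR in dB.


SNR in decibels:
SNR = 10 * log10(Ps / Pn)
    = 10 * log10(41.9 / 5.043)
    = 10 * log10(8.3085)
    = 10 * 0.9195
    = 9.2 dB

9.2 dB


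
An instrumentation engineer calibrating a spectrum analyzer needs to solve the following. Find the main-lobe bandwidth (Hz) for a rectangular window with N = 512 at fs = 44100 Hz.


Main lobe width for a rectangular window:
Width = 2 * fs / N
      = 2 * 44100 / 512
      = 88200 / 512
      = 172.266 Hz

172.266 Hz


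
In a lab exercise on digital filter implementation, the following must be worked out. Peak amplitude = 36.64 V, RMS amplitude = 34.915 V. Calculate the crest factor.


Crest factor is the ratio of peak to RMS:
CF = V_peak / V_rms
   = 36.64 / 34.915
   = 1.0494

1.0494


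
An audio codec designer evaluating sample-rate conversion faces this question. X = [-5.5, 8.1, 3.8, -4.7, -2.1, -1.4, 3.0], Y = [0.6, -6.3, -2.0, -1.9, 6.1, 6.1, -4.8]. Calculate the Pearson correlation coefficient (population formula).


Pearson correlation coefficient (population):
r = cov(X,Y) / (std(X) * std(Y))
Mean X = 0.1714, Mean Y = -0.3143
Cov(X,Y) = -12.624694
Std(X) = 4.591207, Std(Y) = 4.542318
r = -0.6054

-0.6054


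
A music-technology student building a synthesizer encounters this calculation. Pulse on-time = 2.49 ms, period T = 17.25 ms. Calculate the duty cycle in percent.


Duty cycle as a percentage:
DC = (t_on / T) * 100
   = (2.49 / 17.25) * 100
   = 0.144348 * 100
   = 14.43 %

14.43 %


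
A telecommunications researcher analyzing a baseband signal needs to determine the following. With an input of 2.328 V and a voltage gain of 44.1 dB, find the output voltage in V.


Output voltage from dB gain:
V_out = V_in * 10^(gain_dB / 20)
      = 2.328 * 10^(44.1 / 20)
      = 2.328 * 160.324539
      = 373.2355 V

373.2355 V


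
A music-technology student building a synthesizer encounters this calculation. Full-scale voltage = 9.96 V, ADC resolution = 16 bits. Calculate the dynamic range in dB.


Dynamic range from full-scale to LSB:
V_min = V_max / 2^bits = 9.96 / 2^16
DR = 20 * log10(V_max / V_min)
   = 20 * log10(2^16)
   = 20 * 16 * log10(2)
   = 96.33 dB

96.33 dB


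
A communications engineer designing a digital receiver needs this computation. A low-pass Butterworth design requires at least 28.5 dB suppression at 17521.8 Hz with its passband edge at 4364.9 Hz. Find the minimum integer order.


Butterworth filter order formula:
n = log10(10^(A/10) - 1) / (2 * log10(f_stop/f_pass))
10^(28.5/10) - 1 = 706.9458
f_stop/f_pass = 17521.8 / 4364.9 = 4.0143
n = 2.3603 -> ceil = 3

3
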